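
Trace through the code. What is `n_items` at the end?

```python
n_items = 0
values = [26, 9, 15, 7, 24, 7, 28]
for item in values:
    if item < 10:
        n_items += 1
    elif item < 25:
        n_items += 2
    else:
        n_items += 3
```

Let's trace through this code step by step.

Initialize: n_items = 0
Initialize: values = [26, 9, 15, 7, 24, 7, 28]
Entering loop: for item in values:

After execution: n_items = 13
13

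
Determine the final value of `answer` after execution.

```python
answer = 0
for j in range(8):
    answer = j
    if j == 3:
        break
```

Let's trace through this code step by step.

Initialize: answer = 0
Entering loop: for j in range(8):

After execution: answer = 3
3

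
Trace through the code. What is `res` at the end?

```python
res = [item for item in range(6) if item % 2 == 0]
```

Let's trace through this code step by step.

Initialize: res = [item for item in range(6) if item % 2 == 0]

After execution: res = [0, 2, 4]
[0, 2, 4]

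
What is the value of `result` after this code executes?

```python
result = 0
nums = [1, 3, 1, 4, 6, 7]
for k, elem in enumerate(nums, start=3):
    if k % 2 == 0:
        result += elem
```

Let's trace through this code step by step.

Initialize: result = 0
Initialize: nums = [1, 3, 1, 4, 6, 7]
Entering loop: for k, elem in enumerate(nums, start=3):

After execution: result = 14
14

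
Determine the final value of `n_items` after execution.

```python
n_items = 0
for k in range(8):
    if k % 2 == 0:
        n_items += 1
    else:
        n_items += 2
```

Let's trace through this code step by step.

Initialize: n_items = 0
Entering loop: for k in range(8):

After execution: n_items = 12
12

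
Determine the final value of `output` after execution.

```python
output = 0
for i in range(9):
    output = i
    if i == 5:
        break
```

Let's trace through this code step by step.

Initialize: output = 0
Entering loop: for i in range(9):

After execution: output = 5
5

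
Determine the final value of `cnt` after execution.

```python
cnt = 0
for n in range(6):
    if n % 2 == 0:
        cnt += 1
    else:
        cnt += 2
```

Let's trace through this code step by step.

Initialize: cnt = 0
Entering loop: for n in range(6):

After execution: cnt = 9
9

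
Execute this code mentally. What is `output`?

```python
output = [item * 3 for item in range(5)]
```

Let's trace through this code step by step.

Initialize: output = [item * 3 for item in range(5)]

After execution: output = [0, 3, 6, 9, 12]
[0, 3, 6, 9, 12]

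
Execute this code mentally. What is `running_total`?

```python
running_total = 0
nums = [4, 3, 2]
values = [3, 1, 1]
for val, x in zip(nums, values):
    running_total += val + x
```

Let's trace through this code step by step.

Initialize: running_total = 0
Initialize: nums = [4, 3, 2]
Initialize: values = [3, 1, 1]
Entering loop: for val, x in zip(nums, values):

After execution: running_total = 14
14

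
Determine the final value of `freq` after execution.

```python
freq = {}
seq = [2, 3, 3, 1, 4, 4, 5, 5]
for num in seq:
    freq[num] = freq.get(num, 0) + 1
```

Let's trace through this code step by step.

Initialize: freq = {}
Initialize: seq = [2, 3, 3, 1, 4, 4, 5, 5]
Entering loop: for num in seq:

After execution: freq = {2: 1, 3: 2, 1: 1, 4: 2, 5: 2}
{2: 1, 3: 2, 1: 1, 4: 2, 5: 2}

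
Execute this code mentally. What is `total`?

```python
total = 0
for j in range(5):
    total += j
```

Let's trace through this code step by step.

Initialize: total = 0
Entering loop: for j in range(5):

After execution: total = 10
10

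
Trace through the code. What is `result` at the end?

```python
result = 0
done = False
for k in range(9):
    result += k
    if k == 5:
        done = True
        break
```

Let's trace through this code step by step.

Initialize: result = 0
Initialize: done = False
Entering loop: for k in range(9):

After execution: result = 15
15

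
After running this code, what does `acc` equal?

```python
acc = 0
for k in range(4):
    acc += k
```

Let's trace through this code step by step.

Initialize: acc = 0
Entering loop: for k in range(4):

After execution: acc = 6
6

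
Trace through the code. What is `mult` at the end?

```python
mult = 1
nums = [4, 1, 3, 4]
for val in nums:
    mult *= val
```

Let's trace through this code step by step.

Initialize: mult = 1
Initialize: nums = [4, 1, 3, 4]
Entering loop: for val in nums:

After execution: mult = 48
48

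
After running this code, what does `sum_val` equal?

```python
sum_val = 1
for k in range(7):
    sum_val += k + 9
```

Let's trace through this code step by step.

Initialize: sum_val = 1
Entering loop: for k in range(7):

After execution: sum_val = 85
85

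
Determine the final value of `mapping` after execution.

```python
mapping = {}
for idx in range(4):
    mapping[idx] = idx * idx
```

Let's trace through this code step by step.

Initialize: mapping = {}
Entering loop: for idx in range(4):

After execution: mapping = {0: 0, 1: 1, 2: 4, 3: 9}
{0: 0, 1: 1, 2: 4, 3: 9}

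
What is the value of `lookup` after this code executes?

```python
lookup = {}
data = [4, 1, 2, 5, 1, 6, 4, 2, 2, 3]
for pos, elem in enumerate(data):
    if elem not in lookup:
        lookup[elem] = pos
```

Let's trace through this code step by step.

Initialize: lookup = {}
Initialize: data = [4, 1, 2, 5, 1, 6, 4, 2, 2, 3]
Entering loop: for pos, elem in enumerate(data):

After execution: lookup = {4: 0, 1: 1, 2: 2, 5: 3, 6: 5, 3: 9}
{4: 0, 1: 1, 2: 2, 5: 3, 6: 5, 3: 9}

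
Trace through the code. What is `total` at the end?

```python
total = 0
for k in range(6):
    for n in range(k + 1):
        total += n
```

Let's trace through this code step by step.

Initialize: total = 0
Entering loop: for k in range(6):

After execution: total = 35
35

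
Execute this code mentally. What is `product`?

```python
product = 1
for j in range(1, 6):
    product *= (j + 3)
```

Let's trace through this code step by step.

Initialize: product = 1
Entering loop: for j in range(1, 6):

After execution: product = 6720
6720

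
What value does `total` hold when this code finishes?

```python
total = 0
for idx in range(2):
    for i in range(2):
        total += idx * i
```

Let's trace through this code step by step.

Initialize: total = 0
Entering loop: for idx in range(2):

After execution: total = 1
1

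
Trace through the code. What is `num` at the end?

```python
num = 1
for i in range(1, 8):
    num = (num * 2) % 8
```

Let's trace through this code step by step.

Initialize: num = 1
Entering loop: for i in range(1, 8):

After execution: num = 0
0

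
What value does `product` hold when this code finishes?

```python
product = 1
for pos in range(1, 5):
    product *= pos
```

Let's trace through this code step by step.

Initialize: product = 1
Entering loop: for pos in range(1, 5):

After execution: product = 24
24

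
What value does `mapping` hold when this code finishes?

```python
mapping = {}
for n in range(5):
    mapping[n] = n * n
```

Let's trace through this code step by step.

Initialize: mapping = {}
Entering loop: for n in range(5):

After execution: mapping = {0: 0, 1: 1, 2: 4, 3: 9, 4: 16}
{0: 0, 1: 1, 2: 4, 3: 9, 4: 16}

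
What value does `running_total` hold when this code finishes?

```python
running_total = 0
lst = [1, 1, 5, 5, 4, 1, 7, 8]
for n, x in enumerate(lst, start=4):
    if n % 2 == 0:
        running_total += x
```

Let's trace through this code step by step.

Initialize: running_total = 0
Initialize: lst = [1, 1, 5, 5, 4, 1, 7, 8]
Entering loop: for n, x in enumerate(lst, start=4):

After execution: running_total = 17
17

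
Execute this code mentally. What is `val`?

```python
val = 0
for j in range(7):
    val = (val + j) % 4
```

Let's trace through this code step by step.

Initialize: val = 0
Entering loop: for j in range(7):

After execution: val = 1
1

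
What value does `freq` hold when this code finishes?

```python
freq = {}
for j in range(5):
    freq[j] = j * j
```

Let's trace through this code step by step.

Initialize: freq = {}
Entering loop: for j in range(5):

After execution: freq = {0: 0, 1: 1, 2: 4, 3: 9, 4: 16}
{0: 0, 1: 1, 2: 4, 3: 9, 4: 16}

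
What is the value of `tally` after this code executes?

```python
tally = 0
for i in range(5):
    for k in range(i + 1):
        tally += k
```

Let's trace through this code step by step.

Initialize: tally = 0
Entering loop: for i in range(5):

After execution: tally = 20
20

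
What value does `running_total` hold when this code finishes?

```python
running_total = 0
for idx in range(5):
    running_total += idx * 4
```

Let's trace through this code step by step.

Initialize: running_total = 0
Entering loop: for idx in range(5):

After execution: running_total = 40
40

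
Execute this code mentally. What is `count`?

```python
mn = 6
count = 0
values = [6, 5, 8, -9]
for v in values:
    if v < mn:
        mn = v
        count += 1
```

Let's trace through this code step by step.

Initialize: mn = 6
Initialize: count = 0
Initialize: values = [6, 5, 8, -9]
Entering loop: for v in values:

After execution: count = 2
2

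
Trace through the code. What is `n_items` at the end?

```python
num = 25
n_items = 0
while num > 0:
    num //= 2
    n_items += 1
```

Let's trace through this code step by step.

Initialize: num = 25
Initialize: n_items = 0
Entering loop: while num > 0:

After execution: n_items = 5
5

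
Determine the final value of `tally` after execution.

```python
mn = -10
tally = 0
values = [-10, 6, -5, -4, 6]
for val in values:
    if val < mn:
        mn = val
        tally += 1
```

Let's trace through this code step by step.

Initialize: mn = -10
Initialize: tally = 0
Initialize: values = [-10, 6, -5, -4, 6]
Entering loop: for val in values:

After execution: tally = 0
0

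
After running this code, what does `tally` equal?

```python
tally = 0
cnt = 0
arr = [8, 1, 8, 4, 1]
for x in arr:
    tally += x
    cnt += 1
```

Let's trace through this code step by step.

Initialize: tally = 0
Initialize: cnt = 0
Initialize: arr = [8, 1, 8, 4, 1]
Entering loop: for x in arr:

After execution: tally = 22
22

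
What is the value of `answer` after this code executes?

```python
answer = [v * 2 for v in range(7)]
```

Let's trace through this code step by step.

Initialize: answer = [v * 2 for v in range(7)]

After execution: answer = [0, 2, 4, 6, 8, 10, 12]
[0, 2, 4, 6, 8, 10, 12]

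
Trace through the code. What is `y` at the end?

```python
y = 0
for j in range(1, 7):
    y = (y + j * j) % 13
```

Let's trace through this code step by step.

Initialize: y = 0
Entering loop: for j in range(1, 7):

After execution: y = 0
0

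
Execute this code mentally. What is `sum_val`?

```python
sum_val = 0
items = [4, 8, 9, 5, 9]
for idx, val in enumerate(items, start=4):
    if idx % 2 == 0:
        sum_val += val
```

Let's trace through this code step by step.

Initialize: sum_val = 0
Initialize: items = [4, 8, 9, 5, 9]
Entering loop: for idx, val in enumerate(items, start=4):

After execution: sum_val = 22
22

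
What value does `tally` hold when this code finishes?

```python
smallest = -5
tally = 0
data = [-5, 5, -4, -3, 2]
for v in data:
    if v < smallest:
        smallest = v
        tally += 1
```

Let's trace through this code step by step.

Initialize: smallest = -5
Initialize: tally = 0
Initialize: data = [-5, 5, -4, -3, 2]
Entering loop: for v in data:

After execution: tally = 0
0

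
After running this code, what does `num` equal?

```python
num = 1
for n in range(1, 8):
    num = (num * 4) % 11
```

Let's trace through this code step by step.

Initialize: num = 1
Entering loop: for n in range(1, 8):

After execution: num = 5
5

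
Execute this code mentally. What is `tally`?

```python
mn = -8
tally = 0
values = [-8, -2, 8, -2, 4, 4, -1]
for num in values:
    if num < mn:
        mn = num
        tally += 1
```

Let's trace through this code step by step.

Initialize: mn = -8
Initialize: tally = 0
Initialize: values = [-8, -2, 8, -2, 4, 4, -1]
Entering loop: for num in values:

After execution: tally = 0
0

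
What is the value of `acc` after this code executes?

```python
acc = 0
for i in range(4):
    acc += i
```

Let's trace through this code step by step.

Initialize: acc = 0
Entering loop: for i in range(4):

After execution: acc = 6
6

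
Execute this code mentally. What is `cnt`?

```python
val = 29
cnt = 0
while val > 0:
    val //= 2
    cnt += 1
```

Let's trace through this code step by step.

Initialize: val = 29
Initialize: cnt = 0
Entering loop: while val > 0:

After execution: cnt = 5
5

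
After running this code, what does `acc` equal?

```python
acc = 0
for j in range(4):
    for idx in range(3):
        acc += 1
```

Let's trace through this code step by step.

Initialize: acc = 0
Entering loop: for j in range(4):

After execution: acc = 12
12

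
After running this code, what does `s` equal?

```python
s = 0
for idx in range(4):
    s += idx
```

Let's trace through this code step by step.

Initialize: s = 0
Entering loop: for idx in range(4):

After execution: s = 6
6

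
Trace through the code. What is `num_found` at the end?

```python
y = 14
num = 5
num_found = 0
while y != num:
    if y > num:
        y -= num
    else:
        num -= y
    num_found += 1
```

Let's trace through this code step by step.

Initialize: y = 14
Initialize: num = 5
Initialize: num_found = 0
Entering loop: while y != num:

After execution: num_found = 6
6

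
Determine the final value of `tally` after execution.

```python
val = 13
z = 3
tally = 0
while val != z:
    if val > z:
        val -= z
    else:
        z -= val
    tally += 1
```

Let's trace through this code step by step.

Initialize: val = 13
Initialize: z = 3
Initialize: tally = 0
Entering loop: while val != z:

After execution: tally = 6
6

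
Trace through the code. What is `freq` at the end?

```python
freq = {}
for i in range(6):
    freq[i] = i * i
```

Let's trace through this code step by step.

Initialize: freq = {}
Entering loop: for i in range(6):

After execution: freq = {0: 0, 1: 1, 2: 4, 3: 9, 4: 16, 5: 25}
{0: 0, 1: 1, 2: 4, 3: 9, 4: 16, 5: 25}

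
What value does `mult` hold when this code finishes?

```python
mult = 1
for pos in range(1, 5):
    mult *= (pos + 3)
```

Let's trace through this code step by step.

Initialize: mult = 1
Entering loop: for pos in range(1, 5):

After execution: mult = 840
840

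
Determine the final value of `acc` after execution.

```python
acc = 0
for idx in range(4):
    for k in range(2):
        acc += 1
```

Let's trace through this code step by step.

Initialize: acc = 0
Entering loop: for idx in range(4):

After execution: acc = 8
8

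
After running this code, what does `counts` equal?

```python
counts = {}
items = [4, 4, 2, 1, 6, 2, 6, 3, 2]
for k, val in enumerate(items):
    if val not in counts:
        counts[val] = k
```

Let's trace through this code step by step.

Initialize: counts = {}
Initialize: items = [4, 4, 2, 1, 6, 2, 6, 3, 2]
Entering loop: for k, val in enumerate(items):

After execution: counts = {4: 0, 2: 2, 1: 3, 6: 4, 3: 7}
{4: 0, 2: 2, 1: 3, 6: 4, 3: 7}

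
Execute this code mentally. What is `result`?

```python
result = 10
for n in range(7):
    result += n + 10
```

Let's trace through this code step by step.

Initialize: result = 10
Entering loop: for n in range(7):

After execution: result = 101
101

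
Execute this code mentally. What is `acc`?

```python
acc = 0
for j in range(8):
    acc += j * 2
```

Let's trace through this code step by step.

Initialize: acc = 0
Entering loop: for j in range(8):

After execution: acc = 56
56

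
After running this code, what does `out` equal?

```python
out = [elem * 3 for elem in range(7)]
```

Let's trace through this code step by step.

Initialize: out = [elem * 3 for elem in range(7)]

After execution: out = [0, 3, 6, 9, 12, 15, 18]
[0, 3, 6, 9, 12, 15, 18]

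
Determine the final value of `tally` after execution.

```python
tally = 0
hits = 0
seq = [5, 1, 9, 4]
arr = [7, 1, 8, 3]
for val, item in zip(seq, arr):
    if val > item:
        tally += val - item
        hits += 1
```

Let's trace through this code step by step.

Initialize: tally = 0
Initialize: hits = 0
Initialize: seq = [5, 1, 9, 4]
Initialize: arr = [7, 1, 8, 3]
Entering loop: for val, item in zip(seq, arr):

After execution: tally = 2
2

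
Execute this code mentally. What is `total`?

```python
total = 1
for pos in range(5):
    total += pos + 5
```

Let's trace through this code step by step.

Initialize: total = 1
Entering loop: for pos in range(5):

After execution: total = 36
36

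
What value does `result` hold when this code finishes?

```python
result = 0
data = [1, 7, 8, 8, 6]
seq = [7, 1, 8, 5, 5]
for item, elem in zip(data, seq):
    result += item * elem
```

Let's trace through this code step by step.

Initialize: result = 0
Initialize: data = [1, 7, 8, 8, 6]
Initialize: seq = [7, 1, 8, 5, 5]
Entering loop: for item, elem in zip(data, seq):

After execution: result = 148
148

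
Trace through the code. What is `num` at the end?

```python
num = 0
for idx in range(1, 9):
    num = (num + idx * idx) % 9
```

Let's trace through this code step by step.

Initialize: num = 0
Entering loop: for idx in range(1, 9):

After execution: num = 6
6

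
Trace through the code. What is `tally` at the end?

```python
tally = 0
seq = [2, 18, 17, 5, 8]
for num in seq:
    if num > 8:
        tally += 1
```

Let's trace through this code step by step.

Initialize: tally = 0
Initialize: seq = [2, 18, 17, 5, 8]
Entering loop: for num in seq:

After execution: tally = 2
2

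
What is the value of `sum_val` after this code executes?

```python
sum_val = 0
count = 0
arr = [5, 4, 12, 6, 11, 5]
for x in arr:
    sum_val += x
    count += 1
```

Let's trace through this code step by step.

Initialize: sum_val = 0
Initialize: count = 0
Initialize: arr = [5, 4, 12, 6, 11, 5]
Entering loop: for x in arr:

After execution: sum_val = 43
43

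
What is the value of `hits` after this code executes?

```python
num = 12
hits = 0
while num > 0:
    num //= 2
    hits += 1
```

Let's trace through this code step by step.

Initialize: num = 12
Initialize: hits = 0
Entering loop: while num > 0:

After execution: hits = 4
4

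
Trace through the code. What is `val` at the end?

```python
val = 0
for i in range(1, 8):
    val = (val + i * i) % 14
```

Let's trace through this code step by step.

Initialize: val = 0
Entering loop: for i in range(1, 8):

After execution: val = 0
0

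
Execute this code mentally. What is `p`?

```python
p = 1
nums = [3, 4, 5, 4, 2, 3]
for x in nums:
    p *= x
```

Let's trace through this code step by step.

Initialize: p = 1
Initialize: nums = [3, 4, 5, 4, 2, 3]
Entering loop: for x in nums:

After execution: p = 1440
1440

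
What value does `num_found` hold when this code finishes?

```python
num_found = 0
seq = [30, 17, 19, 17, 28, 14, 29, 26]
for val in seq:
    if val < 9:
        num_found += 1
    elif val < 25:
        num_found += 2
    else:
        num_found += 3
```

Let's trace through this code step by step.

Initialize: num_found = 0
Initialize: seq = [30, 17, 19, 17, 28, 14, 29, 26]
Entering loop: for val in seq:

After execution: num_found = 20
20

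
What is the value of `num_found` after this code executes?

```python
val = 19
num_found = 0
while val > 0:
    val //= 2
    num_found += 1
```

Let's trace through this code step by step.

Initialize: val = 19
Initialize: num_found = 0
Entering loop: while val > 0:

After execution: num_found = 5
5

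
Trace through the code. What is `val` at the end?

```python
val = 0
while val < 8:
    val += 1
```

Let's trace through this code step by step.

Initialize: val = 0
Entering loop: while val < 8:

After execution: val = 8
8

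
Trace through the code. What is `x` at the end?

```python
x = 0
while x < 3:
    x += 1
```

Let's trace through this code step by step.

Initialize: x = 0
Entering loop: while x < 3:

After execution: x = 3
3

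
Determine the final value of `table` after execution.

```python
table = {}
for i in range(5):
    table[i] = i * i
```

Let's trace through this code step by step.

Initialize: table = {}
Entering loop: for i in range(5):

After execution: table = {0: 0, 1: 1, 2: 4, 3: 9, 4: 16}
{0: 0, 1: 1, 2: 4, 3: 9, 4: 16}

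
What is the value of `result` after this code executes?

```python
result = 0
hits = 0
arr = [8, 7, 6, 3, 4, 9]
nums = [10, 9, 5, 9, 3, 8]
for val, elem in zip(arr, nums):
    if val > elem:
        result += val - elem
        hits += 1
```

Let's trace through this code step by step.

Initialize: result = 0
Initialize: hits = 0
Initialize: arr = [8, 7, 6, 3, 4, 9]
Initialize: nums = [10, 9, 5, 9, 3, 8]
Entering loop: for val, elem in zip(arr, nums):

After execution: result = 3
3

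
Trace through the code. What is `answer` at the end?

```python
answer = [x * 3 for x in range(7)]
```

Let's trace through this code step by step.

Initialize: answer = [x * 3 for x in range(7)]

After execution: answer = [0, 3, 6, 9, 12, 15, 18]
[0, 3, 6, 9, 12, 15, 18]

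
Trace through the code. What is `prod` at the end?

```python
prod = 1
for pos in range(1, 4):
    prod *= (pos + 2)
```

Let's trace through this code step by step.

Initialize: prod = 1
Entering loop: for pos in range(1, 4):

After execution: prod = 60
60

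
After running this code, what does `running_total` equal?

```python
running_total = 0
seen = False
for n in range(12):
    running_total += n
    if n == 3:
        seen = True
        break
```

Let's trace through this code step by step.

Initialize: running_total = 0
Initialize: seen = False
Entering loop: for n in range(12):

After execution: running_total = 6
6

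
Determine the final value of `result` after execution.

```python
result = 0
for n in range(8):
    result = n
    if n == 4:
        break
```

Let's trace through this code step by step.

Initialize: result = 0
Entering loop: for n in range(8):

After execution: result = 4
4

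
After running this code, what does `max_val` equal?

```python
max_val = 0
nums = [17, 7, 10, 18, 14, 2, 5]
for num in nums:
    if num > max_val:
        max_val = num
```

Let's trace through this code step by step.

Initialize: max_val = 0
Initialize: nums = [17, 7, 10, 18, 14, 2, 5]
Entering loop: for num in nums:

After execution: max_val = 18
18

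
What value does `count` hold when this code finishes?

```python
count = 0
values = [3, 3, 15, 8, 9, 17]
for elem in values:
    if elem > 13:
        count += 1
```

Let's trace through this code step by step.

Initialize: count = 0
Initialize: values = [3, 3, 15, 8, 9, 17]
Entering loop: for elem in values:

After execution: count = 2
2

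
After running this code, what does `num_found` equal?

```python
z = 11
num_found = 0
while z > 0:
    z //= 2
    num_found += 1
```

Let's trace through this code step by step.

Initialize: z = 11
Initialize: num_found = 0
Entering loop: while z > 0:

After execution: num_found = 4
4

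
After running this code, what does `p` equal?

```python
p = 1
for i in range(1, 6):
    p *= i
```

Let's trace through this code step by step.

Initialize: p = 1
Entering loop: for i in range(1, 6):

After execution: p = 120
120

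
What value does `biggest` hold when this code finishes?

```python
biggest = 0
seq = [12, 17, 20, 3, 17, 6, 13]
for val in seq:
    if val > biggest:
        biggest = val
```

Let's trace through this code step by step.

Initialize: biggest = 0
Initialize: seq = [12, 17, 20, 3, 17, 6, 13]
Entering loop: for val in seq:

After execution: biggest = 20
20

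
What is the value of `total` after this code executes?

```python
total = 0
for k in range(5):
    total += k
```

Let's trace through this code step by step.

Initialize: total = 0
Entering loop: for k in range(5):

After execution: total = 10
10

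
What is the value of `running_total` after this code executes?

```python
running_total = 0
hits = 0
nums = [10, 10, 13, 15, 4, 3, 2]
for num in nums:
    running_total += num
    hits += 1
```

Let's trace through this code step by step.

Initialize: running_total = 0
Initialize: hits = 0
Initialize: nums = [10, 10, 13, 15, 4, 3, 2]
Entering loop: for num in nums:

After execution: running_total = 57
57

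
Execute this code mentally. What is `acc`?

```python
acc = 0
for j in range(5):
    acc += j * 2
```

Let's trace through this code step by step.

Initialize: acc = 0
Entering loop: for j in range(5):

After execution: acc = 20
20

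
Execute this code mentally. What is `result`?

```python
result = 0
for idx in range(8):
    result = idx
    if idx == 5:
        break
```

Let's trace through this code step by step.

Initialize: result = 0
Entering loop: for idx in range(8):

After execution: result = 5
5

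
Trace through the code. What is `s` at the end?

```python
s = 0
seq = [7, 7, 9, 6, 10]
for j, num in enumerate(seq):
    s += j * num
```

Let's trace through this code step by step.

Initialize: s = 0
Initialize: seq = [7, 7, 9, 6, 10]
Entering loop: for j, num in enumerate(seq):

After execution: s = 83
83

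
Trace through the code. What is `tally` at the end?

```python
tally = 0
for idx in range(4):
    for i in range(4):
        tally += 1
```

Let's trace through this code step by step.

Initialize: tally = 0
Entering loop: for idx in range(4):

After execution: tally = 16
16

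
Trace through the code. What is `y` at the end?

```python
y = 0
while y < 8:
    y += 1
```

Let's trace through this code step by step.

Initialize: y = 0
Entering loop: while y < 8:

After execution: y = 8
8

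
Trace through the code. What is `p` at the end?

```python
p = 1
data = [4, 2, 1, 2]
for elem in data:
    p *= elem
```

Let's trace through this code step by step.

Initialize: p = 1
Initialize: data = [4, 2, 1, 2]
Entering loop: for elem in data:

After execution: p = 16
16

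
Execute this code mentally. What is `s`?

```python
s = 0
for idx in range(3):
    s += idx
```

Let's trace through this code step by step.

Initialize: s = 0
Entering loop: for idx in range(3):

After execution: s = 3
3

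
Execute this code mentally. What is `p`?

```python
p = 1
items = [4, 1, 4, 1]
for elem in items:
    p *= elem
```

Let's trace through this code step by step.

Initialize: p = 1
Initialize: items = [4, 1, 4, 1]
Entering loop: for elem in items:

After execution: p = 16
16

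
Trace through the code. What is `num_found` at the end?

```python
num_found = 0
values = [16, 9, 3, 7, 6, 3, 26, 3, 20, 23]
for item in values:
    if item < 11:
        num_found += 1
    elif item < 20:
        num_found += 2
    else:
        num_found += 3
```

Let's trace through this code step by step.

Initialize: num_found = 0
Initialize: values = [16, 9, 3, 7, 6, 3, 26, 3, 20, 23]
Entering loop: for item in values:

After execution: num_found = 17
17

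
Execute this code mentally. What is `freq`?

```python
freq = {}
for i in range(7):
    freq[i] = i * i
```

Let's trace through this code step by step.

Initialize: freq = {}
Entering loop: for i in range(7):

After execution: freq = {0: 0, 1: 1, 2: 4, 3: 9, 4: 16, 5: 25, 6: 36}
{0: 0, 1: 1, 2: 4, 3: 9, 4: 16, 5: 25, 6: 36}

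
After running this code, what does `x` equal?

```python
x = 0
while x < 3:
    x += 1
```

Let's trace through this code step by step.

Initialize: x = 0
Entering loop: while x < 3:

After execution: x = 3
3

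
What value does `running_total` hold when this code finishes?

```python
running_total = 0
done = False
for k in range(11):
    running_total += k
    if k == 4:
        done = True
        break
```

Let's trace through this code step by step.

Initialize: running_total = 0
Initialize: done = False
Entering loop: for k in range(11):

After execution: running_total = 10
10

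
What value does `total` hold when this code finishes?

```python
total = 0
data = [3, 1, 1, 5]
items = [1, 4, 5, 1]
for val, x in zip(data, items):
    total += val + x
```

Let's trace through this code step by step.

Initialize: total = 0
Initialize: data = [3, 1, 1, 5]
Initialize: items = [1, 4, 5, 1]
Entering loop: for val, x in zip(data, items):

After execution: total = 21
21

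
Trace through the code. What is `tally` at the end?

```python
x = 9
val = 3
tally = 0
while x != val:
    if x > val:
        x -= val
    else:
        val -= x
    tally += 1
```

Let's trace through this code step by step.

Initialize: x = 9
Initialize: val = 3
Initialize: tally = 0
Entering loop: while x != val:

After execution: tally = 2
2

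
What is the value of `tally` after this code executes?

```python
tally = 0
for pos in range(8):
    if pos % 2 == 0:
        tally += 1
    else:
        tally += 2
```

Let's trace through this code step by step.

Initialize: tally = 0
Entering loop: for pos in range(8):

After execution: tally = 12
12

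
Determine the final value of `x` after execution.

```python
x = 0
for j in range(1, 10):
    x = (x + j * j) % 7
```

Let's trace through this code step by step.

Initialize: x = 0
Entering loop: for j in range(1, 10):

After execution: x = 5
5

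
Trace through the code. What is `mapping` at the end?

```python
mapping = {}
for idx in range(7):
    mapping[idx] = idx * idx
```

Let's trace through this code step by step.

Initialize: mapping = {}
Entering loop: for idx in range(7):

After execution: mapping = {0: 0, 1: 1, 2: 4, 3: 9, 4: 16, 5: 25, 6: 36}
{0: 0, 1: 1, 2: 4, 3: 9, 4: 16, 5: 25, 6: 36}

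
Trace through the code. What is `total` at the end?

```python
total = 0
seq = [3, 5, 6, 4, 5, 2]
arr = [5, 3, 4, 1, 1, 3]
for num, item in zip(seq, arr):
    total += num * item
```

Let's trace through this code step by step.

Initialize: total = 0
Initialize: seq = [3, 5, 6, 4, 5, 2]
Initialize: arr = [5, 3, 4, 1, 1, 3]
Entering loop: for num, item in zip(seq, arr):

After execution: total = 69
69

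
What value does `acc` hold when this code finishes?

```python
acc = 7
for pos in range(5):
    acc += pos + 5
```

Let's trace through this code step by step.

Initialize: acc = 7
Entering loop: for pos in range(5):

After execution: acc = 42
42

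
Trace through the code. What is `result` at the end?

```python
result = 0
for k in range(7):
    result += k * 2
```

Let's trace through this code step by step.

Initialize: result = 0
Entering loop: for k in range(7):

After execution: result = 42
42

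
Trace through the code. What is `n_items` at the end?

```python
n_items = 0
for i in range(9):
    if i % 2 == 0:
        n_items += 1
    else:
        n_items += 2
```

Let's trace through this code step by step.

Initialize: n_items = 0
Entering loop: for i in range(9):

After execution: n_items = 13
13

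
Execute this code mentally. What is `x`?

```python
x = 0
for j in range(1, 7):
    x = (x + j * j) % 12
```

Let's trace through this code step by step.

Initialize: x = 0
Entering loop: for j in range(1, 7):

After execution: x = 7
7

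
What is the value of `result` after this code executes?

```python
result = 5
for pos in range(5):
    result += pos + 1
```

Let's trace through this code step by step.

Initialize: result = 5
Entering loop: for pos in range(5):

After execution: result = 20
20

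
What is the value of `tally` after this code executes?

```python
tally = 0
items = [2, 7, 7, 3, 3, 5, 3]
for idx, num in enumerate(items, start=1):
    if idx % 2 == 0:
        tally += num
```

Let's trace through this code step by step.

Initialize: tally = 0
Initialize: items = [2, 7, 7, 3, 3, 5, 3]
Entering loop: for idx, num in enumerate(items, start=1):

After execution: tally = 15
15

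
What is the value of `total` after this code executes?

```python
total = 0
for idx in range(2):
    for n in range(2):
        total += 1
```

Let's trace through this code step by step.

Initialize: total = 0
Entering loop: for idx in range(2):

After execution: total = 4
4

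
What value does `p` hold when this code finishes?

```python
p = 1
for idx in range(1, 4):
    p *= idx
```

Let's trace through this code step by step.

Initialize: p = 1
Entering loop: for idx in range(1, 4):

After execution: p = 6
6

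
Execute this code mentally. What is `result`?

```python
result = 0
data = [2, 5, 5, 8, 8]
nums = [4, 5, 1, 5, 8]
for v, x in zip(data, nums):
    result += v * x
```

Let's trace through this code step by step.

Initialize: result = 0
Initialize: data = [2, 5, 5, 8, 8]
Initialize: nums = [4, 5, 1, 5, 8]
Entering loop: for v, x in zip(data, nums):

After execution: result = 142
142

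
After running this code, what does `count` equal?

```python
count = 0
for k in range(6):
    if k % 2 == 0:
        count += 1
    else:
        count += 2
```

Let's trace through this code step by step.

Initialize: count = 0
Entering loop: for k in range(6):

After execution: count = 9
9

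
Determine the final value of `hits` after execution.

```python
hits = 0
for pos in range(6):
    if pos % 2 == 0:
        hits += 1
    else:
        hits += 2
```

Let's trace through this code step by step.

Initialize: hits = 0
Entering loop: for pos in range(6):

After execution: hits = 9
9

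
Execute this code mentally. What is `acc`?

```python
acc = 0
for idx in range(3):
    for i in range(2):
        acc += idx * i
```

Let's trace through this code step by step.

Initialize: acc = 0
Entering loop: for idx in range(3):

After execution: acc = 3
3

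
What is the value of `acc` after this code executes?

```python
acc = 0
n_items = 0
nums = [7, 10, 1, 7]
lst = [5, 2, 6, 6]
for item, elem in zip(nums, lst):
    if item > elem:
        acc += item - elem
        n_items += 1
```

Let's trace through this code step by step.

Initialize: acc = 0
Initialize: n_items = 0
Initialize: nums = [7, 10, 1, 7]
Initialize: lst = [5, 2, 6, 6]
Entering loop: for item, elem in zip(nums, lst):

After execution: acc = 11
11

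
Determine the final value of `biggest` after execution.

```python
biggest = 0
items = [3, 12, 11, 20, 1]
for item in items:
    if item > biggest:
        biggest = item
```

Let's trace through this code step by step.

Initialize: biggest = 0
Initialize: items = [3, 12, 11, 20, 1]
Entering loop: for item in items:

After execution: biggest = 20
20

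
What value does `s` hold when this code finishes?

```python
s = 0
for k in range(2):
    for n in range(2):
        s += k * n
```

Let's trace through this code step by step.

Initialize: s = 0
Entering loop: for k in range(2):

After execution: s = 1
1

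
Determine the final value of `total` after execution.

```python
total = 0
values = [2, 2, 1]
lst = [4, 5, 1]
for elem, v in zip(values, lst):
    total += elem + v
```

Let's trace through this code step by step.

Initialize: total = 0
Initialize: values = [2, 2, 1]
Initialize: lst = [4, 5, 1]
Entering loop: for elem, v in zip(values, lst):

After execution: total = 15
15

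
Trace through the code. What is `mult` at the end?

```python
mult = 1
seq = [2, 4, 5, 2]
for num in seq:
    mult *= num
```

Let's trace through this code step by step.

Initialize: mult = 1
Initialize: seq = [2, 4, 5, 2]
Entering loop: for num in seq:

After execution: mult = 80
80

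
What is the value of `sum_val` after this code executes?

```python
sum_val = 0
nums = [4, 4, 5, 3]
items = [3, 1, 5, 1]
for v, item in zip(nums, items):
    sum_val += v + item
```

Let's trace through this code step by step.

Initialize: sum_val = 0
Initialize: nums = [4, 4, 5, 3]
Initialize: items = [3, 1, 5, 1]
Entering loop: for v, item in zip(nums, items):

After execution: sum_val = 26
26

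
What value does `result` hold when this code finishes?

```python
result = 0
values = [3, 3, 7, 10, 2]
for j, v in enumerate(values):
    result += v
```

Let's trace through this code step by step.

Initialize: result = 0
Initialize: values = [3, 3, 7, 10, 2]
Entering loop: for j, v in enumerate(values):

After execution: result = 25
25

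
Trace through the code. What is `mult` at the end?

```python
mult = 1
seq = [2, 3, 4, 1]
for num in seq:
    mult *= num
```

Let's trace through this code step by step.

Initialize: mult = 1
Initialize: seq = [2, 3, 4, 1]
Entering loop: for num in seq:

After execution: mult = 24
24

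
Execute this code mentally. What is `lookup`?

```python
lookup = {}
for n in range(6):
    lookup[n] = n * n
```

Let's trace through this code step by step.

Initialize: lookup = {}
Entering loop: for n in range(6):

After execution: lookup = {0: 0, 1: 1, 2: 4, 3: 9, 4: 16, 5: 25}
{0: 0, 1: 1, 2: 4, 3: 9, 4: 16, 5: 25}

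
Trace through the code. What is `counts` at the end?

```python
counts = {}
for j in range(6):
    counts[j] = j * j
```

Let's trace through this code step by step.

Initialize: counts = {}
Entering loop: for j in range(6):

After execution: counts = {0: 0, 1: 1, 2: 4, 3: 9, 4: 16, 5: 25}
{0: 0, 1: 1, 2: 4, 3: 9, 4: 16, 5: 25}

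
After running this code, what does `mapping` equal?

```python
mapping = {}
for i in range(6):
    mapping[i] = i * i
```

Let's trace through this code step by step.

Initialize: mapping = {}
Entering loop: for i in range(6):

After execution: mapping = {0: 0, 1: 1, 2: 4, 3: 9, 4: 16, 5: 25}
{0: 0, 1: 1, 2: 4, 3: 9, 4: 16, 5: 25}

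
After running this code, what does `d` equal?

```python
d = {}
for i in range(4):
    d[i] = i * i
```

Let's trace through this code step by step.

Initialize: d = {}
Entering loop: for i in range(4):

After execution: d = {0: 0, 1: 1, 2: 4, 3: 9}
{0: 0, 1: 1, 2: 4, 3: 9}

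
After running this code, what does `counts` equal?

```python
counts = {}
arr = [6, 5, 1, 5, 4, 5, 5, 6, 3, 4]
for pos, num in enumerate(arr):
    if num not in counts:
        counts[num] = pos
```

Let's trace through this code step by step.

Initialize: counts = {}
Initialize: arr = [6, 5, 1, 5, 4, 5, 5, 6, 3, 4]
Entering loop: for pos, num in enumerate(arr):

After execution: counts = {6: 0, 5: 1, 1: 2, 4: 4, 3: 8}
{6: 0, 5: 1, 1: 2, 4: 4, 3: 8}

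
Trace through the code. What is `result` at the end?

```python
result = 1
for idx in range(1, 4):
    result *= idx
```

Let's trace through this code step by step.

Initialize: result = 1
Entering loop: for idx in range(1, 4):

After execution: result = 6
6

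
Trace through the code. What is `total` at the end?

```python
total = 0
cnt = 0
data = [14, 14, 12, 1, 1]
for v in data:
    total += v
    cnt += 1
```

Let's trace through this code step by step.

Initialize: total = 0
Initialize: cnt = 0
Initialize: data = [14, 14, 12, 1, 1]
Entering loop: for v in data:

After execution: total = 42
42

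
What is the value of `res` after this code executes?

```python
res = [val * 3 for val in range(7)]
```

Let's trace through this code step by step.

Initialize: res = [val * 3 for val in range(7)]

After execution: res = [0, 3, 6, 9, 12, 15, 18]
[0, 3, 6, 9, 12, 15, 18]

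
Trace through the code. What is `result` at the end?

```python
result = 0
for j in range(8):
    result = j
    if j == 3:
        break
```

Let's trace through this code step by step.

Initialize: result = 0
Entering loop: for j in range(8):

After execution: result = 3
3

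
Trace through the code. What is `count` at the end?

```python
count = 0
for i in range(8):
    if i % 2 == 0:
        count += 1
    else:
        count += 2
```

Let's trace through this code step by step.

Initialize: count = 0
Entering loop: for i in range(8):

After execution: count = 12
12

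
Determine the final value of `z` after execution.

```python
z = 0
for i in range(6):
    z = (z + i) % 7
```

Let's trace through this code step by step.

Initialize: z = 0
Entering loop: for i in range(6):

After execution: z = 1
1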